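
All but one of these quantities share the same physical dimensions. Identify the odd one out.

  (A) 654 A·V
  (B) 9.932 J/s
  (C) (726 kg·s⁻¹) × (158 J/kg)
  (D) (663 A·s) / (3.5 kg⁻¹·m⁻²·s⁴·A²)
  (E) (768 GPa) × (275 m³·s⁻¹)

(D)

Dimensions:
  (A) V·A = J·C⁻¹·A = kg·m²·s⁻³
  (B) J·s⁻¹ = N·m·s⁻¹ = kg·m²·s⁻³
  (C) [kg·s⁻¹] · [m²·s⁻²] = kg·m²·s⁻³
  (D) [s·A] / [kg⁻¹·m⁻²·s⁴·A²] = kg·m²·s⁻³·A⁻¹
  (E) [kg·m⁻¹·s⁻²] · [m³·s⁻¹] = kg·m²·s⁻³
All reduce to kg·m²·s⁻³ except (D), which is kg·m²·s⁻³·A⁻¹.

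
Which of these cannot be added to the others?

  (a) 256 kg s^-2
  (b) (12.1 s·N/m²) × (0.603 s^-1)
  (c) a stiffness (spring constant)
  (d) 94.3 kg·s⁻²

(b)

Reduce each to base SI dimensions:
  (a) kg·s⁻²
  (b) [kg·m⁻¹·s⁻¹] · [s⁻¹] = kg·m⁻¹·s⁻²
  (c) [stiffness (spring constant)] = kg·s⁻²
  (d) kg·s⁻²
All reduce to kg·s⁻² except (b), which is kg·m⁻¹·s⁻².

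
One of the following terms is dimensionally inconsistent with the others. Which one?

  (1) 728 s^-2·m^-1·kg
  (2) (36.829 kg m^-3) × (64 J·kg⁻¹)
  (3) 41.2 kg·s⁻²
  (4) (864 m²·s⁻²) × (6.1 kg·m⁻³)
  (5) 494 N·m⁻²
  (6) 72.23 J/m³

(3)

In SI base units:
  (1) kg·m⁻¹·s⁻²
  (2) [kg·m⁻³] · [m²·s⁻²] = kg·m⁻¹·s⁻²
  (3) kg·s⁻²
  (4) [m²·s⁻²] · [kg·m⁻³] = kg·m⁻¹·s⁻²
  (5) N·m⁻² = kg·m·s⁻²·m⁻² = kg·m⁻¹·s⁻²
  (6) J·m⁻³ = N·m·m⁻³ = kg·m⁻¹·s⁻²
All reduce to kg·m⁻¹·s⁻² except (3), which is kg·s⁻².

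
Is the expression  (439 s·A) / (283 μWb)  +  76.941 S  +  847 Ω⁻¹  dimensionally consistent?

Work out the base dimensions of each:
  (439 s·A) / (283 μWb):  [s·A] / [kg·m²·s⁻²·A⁻¹] = kg⁻¹·m⁻²·s³·A²
  76.941 S:  S = Ω⁻¹ = kg⁻¹·m⁻²·s³·A²
  847 Ω⁻¹:  Ω⁻¹ = (V·A⁻¹)⁻¹ = kg⁻¹·m⁻²·s³·A²
Every term reduces to kg⁻¹·m⁻²·s³·A².

Yes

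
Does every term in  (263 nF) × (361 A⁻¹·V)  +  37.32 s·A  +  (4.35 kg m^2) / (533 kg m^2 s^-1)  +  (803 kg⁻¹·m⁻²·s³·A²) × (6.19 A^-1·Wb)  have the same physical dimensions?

No

Work out the base dimensions of each:
  (263 nF) × (361 A⁻¹·V):  [kg⁻¹·m⁻²·s⁴·A²] · [kg·m²·s⁻³·A⁻²] = s
  37.32 s·A:  A·s = s·A
  (4.35 kg m^2) / (533 kg m^2 s^-1):  [kg·m²] / [kg·m²·s⁻¹] = s
  (803 kg⁻¹·m⁻²·s³·A²) × (6.19 A^-1·Wb):  [kg⁻¹·m⁻²·s³·A²] · [kg·m²·s⁻²·A⁻²] = s
The terms do not share a single dimension (s vs s·A).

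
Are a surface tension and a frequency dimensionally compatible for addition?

No

Expand each in SI base units:
  a surface tension:  [surface tension] = kg·s⁻²
  a frequency:  [frequency] = s⁻¹
kg·s⁻² ≠ s⁻¹, so they cannot be added.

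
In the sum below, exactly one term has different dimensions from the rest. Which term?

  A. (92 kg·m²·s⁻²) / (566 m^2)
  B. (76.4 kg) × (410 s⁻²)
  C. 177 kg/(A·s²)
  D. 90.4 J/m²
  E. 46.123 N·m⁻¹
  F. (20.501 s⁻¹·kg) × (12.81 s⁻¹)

C.

Dimensions:
  A. [kg·m²·s⁻²] / [m²] = kg·s⁻²
  B. [kg] · [s⁻²] = kg·s⁻²
  C. kg·s⁻²·A⁻¹
  D. J·m⁻² = N·m·m⁻² = kg·s⁻²
  E. N·m⁻¹ = kg·m·s⁻²·m⁻¹ = kg·s⁻²
  F. [kg·s⁻¹] · [s⁻¹] = kg·s⁻²
All reduce to kg·s⁻² except C., which is kg·s⁻²·A⁻¹.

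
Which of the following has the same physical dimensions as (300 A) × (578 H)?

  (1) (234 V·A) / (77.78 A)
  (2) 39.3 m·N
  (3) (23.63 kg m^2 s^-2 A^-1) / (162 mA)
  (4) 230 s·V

(4)

Reference: [A] · [kg·m²·s⁻²·A⁻²] = kg·m²·s⁻²·A⁻¹.
Each option:
  (1) [kg·m²·s⁻³] / [A] = kg·m²·s⁻³·A⁻¹
  (2) N·m = kg·m·s⁻²·m = kg·m²·s⁻²
  (3) [kg·m²·s⁻²·A⁻¹] / [A] = kg·m²·s⁻²·A⁻²
  (4) V·s = J·C⁻¹·s = kg·m²·s⁻²·A⁻¹  ← same
Only (4) matches kg·m²·s⁻²·A⁻¹.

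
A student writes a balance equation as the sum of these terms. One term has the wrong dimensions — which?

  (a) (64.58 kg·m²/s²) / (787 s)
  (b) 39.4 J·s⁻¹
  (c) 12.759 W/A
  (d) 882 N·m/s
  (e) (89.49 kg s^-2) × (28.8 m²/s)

Dimensions:
  (a) [kg·m²·s⁻²] / [s] = kg·m²·s⁻³
  (b) J·s⁻¹ = N·m·s⁻¹ = kg·m²·s⁻³
  (c) W·A⁻¹ = J·s⁻¹·A⁻¹ = kg·m²·s⁻³·A⁻¹
  (d) N·m·s⁻¹ = kg·m·s⁻²·m·s⁻¹ = kg·m²·s⁻³
  (e) [kg·s⁻²] · [m²·s⁻¹] = kg·m²·s⁻³
All reduce to kg·m²·s⁻³ except (c), which is kg·m²·s⁻³·A⁻¹.

(c)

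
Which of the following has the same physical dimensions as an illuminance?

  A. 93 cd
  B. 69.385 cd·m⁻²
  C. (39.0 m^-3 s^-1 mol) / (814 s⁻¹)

Reference: [illuminance] = m⁻²·cd.
Each option:
  A. cd
  B. cd·m⁻² = m⁻²·cd  ← same
  C. [m⁻³·s⁻¹·mol] / [s⁻¹] = m⁻³·mol
Only B. matches m⁻²·cd.

B.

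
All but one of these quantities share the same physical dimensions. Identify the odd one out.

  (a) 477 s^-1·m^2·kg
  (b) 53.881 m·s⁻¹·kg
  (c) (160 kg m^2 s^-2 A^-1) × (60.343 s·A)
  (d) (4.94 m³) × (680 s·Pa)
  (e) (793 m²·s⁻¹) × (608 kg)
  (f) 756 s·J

(b)

Work out the base dimensions of each:
  (a) kg·m²·s⁻¹
  (b) kg·m·s⁻¹
  (c) [kg·m²·s⁻²·A⁻¹] · [s·A] = kg·m²·s⁻¹
  (d) [m³] · [kg·m⁻¹·s⁻¹] = kg·m²·s⁻¹
  (e) [m²·s⁻¹] · [kg] = kg·m²·s⁻¹
  (f) J·s = N·m·s = kg·m²·s⁻¹
All reduce to kg·m²·s⁻¹ except (b), which is kg·m·s⁻¹.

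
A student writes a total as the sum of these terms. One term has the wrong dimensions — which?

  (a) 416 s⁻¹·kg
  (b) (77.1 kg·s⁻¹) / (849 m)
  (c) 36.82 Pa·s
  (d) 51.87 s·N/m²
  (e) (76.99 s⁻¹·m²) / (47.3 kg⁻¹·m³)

(a)

Dimensions:
  (a) kg·s⁻¹
  (b) [kg·s⁻¹] / [m] = kg·m⁻¹·s⁻¹
  (c) Pa·s = N·m⁻²·s = kg·m⁻¹·s⁻¹
  (d) N·s·m⁻² = kg·m·s⁻²·s·m⁻² = kg·m⁻¹·s⁻¹
  (e) [m²·s⁻¹] / [kg⁻¹·m³] = kg·m⁻¹·s⁻¹
All reduce to kg·m⁻¹·s⁻¹ except (a), which is kg·s⁻¹.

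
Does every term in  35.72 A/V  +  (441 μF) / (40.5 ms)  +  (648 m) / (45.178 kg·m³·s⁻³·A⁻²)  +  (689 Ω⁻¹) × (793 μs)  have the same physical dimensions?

In SI base units:
  35.72 A/V:  A·V⁻¹ = A·(J·C⁻¹)⁻¹ = kg⁻¹·m⁻²·s³·A²
  (441 μF) / (40.5 ms):  [kg⁻¹·m⁻²·s⁴·A²] / [s] = kg⁻¹·m⁻²·s³·A²
  (648 m) / (45.178 kg·m³·s⁻³·A⁻²):  [m] / [kg·m³·s⁻³·A⁻²] = kg⁻¹·m⁻²·s³·A²
  (689 Ω⁻¹) × (793 μs):  [kg⁻¹·m⁻²·s³·A²] · [s] = kg⁻¹·m⁻²·s⁴·A²
The terms do not share a single dimension (kg⁻¹·m⁻²·s³·A² vs kg⁻¹·m⁻²·s⁴·A²).

No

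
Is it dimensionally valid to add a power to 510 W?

In SI base units:
  a power:  [power] = kg·m²·s⁻³
  510 W:  W = J·s⁻¹ = kg·m²·s⁻³
Both are kg·m²·s⁻³, so they have the same dimensions and can be added.

Yes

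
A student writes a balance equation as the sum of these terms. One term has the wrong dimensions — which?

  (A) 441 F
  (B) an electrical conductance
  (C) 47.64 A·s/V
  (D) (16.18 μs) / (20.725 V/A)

Work out the base dimensions of each:
  (A) F = C·V⁻¹ = kg⁻¹·m⁻²·s⁴·A²
  (B) [electrical conductance] = kg⁻¹·m⁻²·s³·A²
  (C) A·s·V⁻¹ = A·s·(J·C⁻¹)⁻¹ = kg⁻¹·m⁻²·s⁴·A²
  (D) [s] / [kg·m²·s⁻³·A⁻²] = kg⁻¹·m⁻²·s⁴·A²
All reduce to kg⁻¹·m⁻²·s⁴·A² except (B), which is kg⁻¹·m⁻²·s³·A².

(B)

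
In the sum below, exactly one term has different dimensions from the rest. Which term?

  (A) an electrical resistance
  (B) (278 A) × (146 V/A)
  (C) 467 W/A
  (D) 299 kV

(A)

In SI base units:
  (A) [electrical resistance] = kg·m²·s⁻³·A⁻²
  (B) [A] · [kg·m²·s⁻³·A⁻²] = kg·m²·s⁻³·A⁻¹
  (C) W·A⁻¹ = J·s⁻¹·A⁻¹ = kg·m²·s⁻³·A⁻¹
  (D) V = J·C⁻¹ = kg·m²·s⁻³·A⁻¹
All reduce to kg·m²·s⁻³·A⁻¹ except (A), which is kg·m²·s⁻³·A⁻².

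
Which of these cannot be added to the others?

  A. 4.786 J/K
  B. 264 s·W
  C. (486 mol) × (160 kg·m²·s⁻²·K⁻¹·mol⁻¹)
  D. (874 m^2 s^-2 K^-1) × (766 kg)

B.

Expand each in SI base units:
  A. J·K⁻¹ = N·m·K⁻¹ = kg·m²·s⁻²·K⁻¹
  B. W·s = J·s⁻¹·s = kg·m²·s⁻²
  C. [mol] · [kg·m²·s⁻²·K⁻¹·mol⁻¹] = kg·m²·s⁻²·K⁻¹
  D. [m²·s⁻²·K⁻¹] · [kg] = kg·m²·s⁻²·K⁻¹
All reduce to kg·m²·s⁻²·K⁻¹ except B., which is kg·m²·s⁻².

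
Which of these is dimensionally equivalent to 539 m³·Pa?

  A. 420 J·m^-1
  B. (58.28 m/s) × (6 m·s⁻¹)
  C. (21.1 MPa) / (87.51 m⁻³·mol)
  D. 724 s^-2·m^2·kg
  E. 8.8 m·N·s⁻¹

D.

Reference: Pa·m³ = N·m⁻²·m³ = kg·m²·s⁻².
Each option:
  A. J·m⁻¹ = N·m·m⁻¹ = kg·m·s⁻²
  B. [m·s⁻¹] · [m·s⁻¹] = m²·s⁻²
  C. [kg·m⁻¹·s⁻²] / [m⁻³·mol] = kg·m²·s⁻²·mol⁻¹
  D. kg·m²·s⁻²  ← same
  E. N·m·s⁻¹ = kg·m·s⁻²·m·s⁻¹ = kg·m²·s⁻³
Only D. matches kg·m²·s⁻².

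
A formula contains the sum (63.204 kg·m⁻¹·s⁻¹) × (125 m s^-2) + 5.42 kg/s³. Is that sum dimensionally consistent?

Yes

Dimensions:
  (63.204 kg·m⁻¹·s⁻¹) × (125 m s^-2):  [kg·m⁻¹·s⁻¹] · [m·s⁻²] = kg·s⁻³
  5.42 kg/s³:  kg·s⁻³
Both are kg·s⁻³, so they have the same dimensions and can be added.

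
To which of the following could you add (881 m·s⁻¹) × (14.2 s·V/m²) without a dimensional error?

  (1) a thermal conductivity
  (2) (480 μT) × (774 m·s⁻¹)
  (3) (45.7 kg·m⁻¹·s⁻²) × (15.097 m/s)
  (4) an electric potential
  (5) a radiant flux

(2)

Reference: [m·s⁻¹] · [kg·s⁻²·A⁻¹] = kg·m·s⁻³·A⁻¹.
Each option:
  (1) [thermal conductivity] = kg·m·s⁻³·K⁻¹
  (2) [kg·s⁻²·A⁻¹] · [m·s⁻¹] = kg·m·s⁻³·A⁻¹  ← same
  (3) [kg·m⁻¹·s⁻²] · [m·s⁻¹] = kg·s⁻³
  (4) [electric potential] = kg·m²·s⁻³·A⁻¹
  (5) [radiant flux] = kg·m²·s⁻³
Only (2) matches kg·m·s⁻³·A⁻¹.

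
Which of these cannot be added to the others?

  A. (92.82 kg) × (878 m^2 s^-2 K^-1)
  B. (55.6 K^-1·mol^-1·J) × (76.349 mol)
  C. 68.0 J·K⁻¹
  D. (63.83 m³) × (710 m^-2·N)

Expand each in SI base units:
  A. [kg] · [m²·s⁻²·K⁻¹] = kg·m²·s⁻²·K⁻¹
  B. [kg·m²·s⁻²·K⁻¹·mol⁻¹] · [mol] = kg·m²·s⁻²·K⁻¹
  C. J·K⁻¹ = N·m·K⁻¹ = kg·m²·s⁻²·K⁻¹
  D. [m³] · [kg·m⁻¹·s⁻²] = kg·m²·s⁻²
All reduce to kg·m²·s⁻²·K⁻¹ except D., which is kg·m²·s⁻².

D.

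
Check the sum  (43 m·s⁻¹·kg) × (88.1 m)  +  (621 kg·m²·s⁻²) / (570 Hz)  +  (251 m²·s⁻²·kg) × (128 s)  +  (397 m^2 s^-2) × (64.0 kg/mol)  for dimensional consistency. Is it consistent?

In SI base units:
  (43 m·s⁻¹·kg) × (88.1 m):  [kg·m·s⁻¹] · [m] = kg·m²·s⁻¹
  (621 kg·m²·s⁻²) / (570 Hz):  [kg·m²·s⁻²] / [s⁻¹] = kg·m²·s⁻¹
  (251 m²·s⁻²·kg) × (128 s):  [kg·m²·s⁻²] · [s] = kg·m²·s⁻¹
  (397 m^2 s^-2) × (64.0 kg/mol):  [m²·s⁻²] · [kg·mol⁻¹] = kg·m²·s⁻²·mol⁻¹
The terms do not share a single dimension (kg·m²·s⁻²·mol⁻¹ vs kg·m²·s⁻¹).

No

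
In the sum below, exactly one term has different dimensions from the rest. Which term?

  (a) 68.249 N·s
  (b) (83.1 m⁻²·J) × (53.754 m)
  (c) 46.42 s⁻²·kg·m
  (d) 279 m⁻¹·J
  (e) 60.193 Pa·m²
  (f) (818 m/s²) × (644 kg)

Dimensions:
  (a) N·s = kg·m·s⁻²·s = kg·m·s⁻¹
  (b) [kg·s⁻²] · [m] = kg·m·s⁻²
  (c) kg·m·s⁻²
  (d) J·m⁻¹ = N·m·m⁻¹ = kg·m·s⁻²
  (e) Pa·m² = N·m⁻²·m² = kg·m·s⁻²
  (f) [m·s⁻²] · [kg] = kg·m·s⁻²
All reduce to kg·m·s⁻² except (a), which is kg·m·s⁻¹.

(a)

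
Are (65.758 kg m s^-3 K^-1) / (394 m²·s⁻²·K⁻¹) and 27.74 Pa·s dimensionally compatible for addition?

Work out the base dimensions of each:
  (65.758 kg m s^-3 K^-1) / (394 m²·s⁻²·K⁻¹):  [kg·m·s⁻³·K⁻¹] / [m²·s⁻²·K⁻¹] = kg·m⁻¹·s⁻¹
  27.74 Pa·s:  Pa·s = N·m⁻²·s = kg·m⁻¹·s⁻¹
Both are kg·m⁻¹·s⁻¹, so they have the same dimensions and can be added.

Yes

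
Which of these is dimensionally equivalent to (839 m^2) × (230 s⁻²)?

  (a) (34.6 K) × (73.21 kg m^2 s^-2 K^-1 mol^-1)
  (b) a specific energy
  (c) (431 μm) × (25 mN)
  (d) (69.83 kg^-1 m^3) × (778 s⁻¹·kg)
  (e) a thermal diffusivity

Reference: [m²] · [s⁻²] = m²·s⁻².
Each option:
  (a) [K] · [kg·m²·s⁻²·K⁻¹·mol⁻¹] = kg·m²·s⁻²·mol⁻¹
  (b) [specific energy] = m²·s⁻²  ← same
  (c) [m] · [kg·m·s⁻²] = kg·m²·s⁻²
  (d) [kg⁻¹·m³] · [kg·s⁻¹] = m³·s⁻¹
  (e) [thermal diffusivity] = m²·s⁻¹
Only (b) matches m²·s⁻².

(b)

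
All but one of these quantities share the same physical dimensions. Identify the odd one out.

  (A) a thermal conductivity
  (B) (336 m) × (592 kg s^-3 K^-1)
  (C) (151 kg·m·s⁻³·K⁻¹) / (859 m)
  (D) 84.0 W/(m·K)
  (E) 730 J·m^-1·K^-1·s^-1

Dimensions:
  (A) [thermal conductivity] = kg·m·s⁻³·K⁻¹
  (B) [m] · [kg·s⁻³·K⁻¹] = kg·m·s⁻³·K⁻¹
  (C) [kg·m·s⁻³·K⁻¹] / [m] = kg·s⁻³·K⁻¹
  (D) W·m⁻¹·K⁻¹ = J·s⁻¹·m⁻¹·K⁻¹ = kg·m·s⁻³·K⁻¹
  (E) J·s⁻¹·m⁻¹·K⁻¹ = N·m·s⁻¹·m⁻¹·K⁻¹ = kg·m·s⁻³·K⁻¹
All reduce to kg·m·s⁻³·K⁻¹ except (C), which is kg·s⁻³·K⁻¹.

(C)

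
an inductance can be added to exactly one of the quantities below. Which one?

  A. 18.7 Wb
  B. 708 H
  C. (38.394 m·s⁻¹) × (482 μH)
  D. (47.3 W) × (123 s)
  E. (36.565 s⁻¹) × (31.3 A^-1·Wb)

Reference: [inductance] = kg·m²·s⁻²·A⁻².
Each option:
  A. Wb = V·s = kg·m²·s⁻²·A⁻¹
  B. H = V·s·A⁻¹ = kg·m²·s⁻²·A⁻²  ← same
  C. [m·s⁻¹] · [kg·m²·s⁻²·A⁻²] = kg·m³·s⁻³·A⁻²
  D. [kg·m²·s⁻³] · [s] = kg·m²·s⁻²
  E. [s⁻¹] · [kg·m²·s⁻²·A⁻²] = kg·m²·s⁻³·A⁻²
Only B. matches kg·m²·s⁻²·A⁻².

B.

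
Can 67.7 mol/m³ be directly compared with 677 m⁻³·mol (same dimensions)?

Yes

Work out the base dimensions of each:
  67.7 mol/m³:  mol·m⁻³ = m⁻³·mol
  677 m⁻³·mol:  m⁻³·mol
Both are m⁻³·mol, so they have the same dimensions and can be added.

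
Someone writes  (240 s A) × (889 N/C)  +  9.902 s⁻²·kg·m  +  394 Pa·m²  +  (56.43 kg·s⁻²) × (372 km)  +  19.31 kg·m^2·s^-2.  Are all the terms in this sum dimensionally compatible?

No

Work out the base dimensions of each:
  (240 s A) × (889 N/C):  [s·A] · [kg·m·s⁻³·A⁻¹] = kg·m·s⁻²
  9.902 s⁻²·kg·m:  kg·m·s⁻²
  394 Pa·m²:  Pa·m² = N·m⁻²·m² = kg·m·s⁻²
  (56.43 kg·s⁻²) × (372 km):  [kg·s⁻²] · [m] = kg·m·s⁻²
  19.31 kg·m^2·s^-2:  kg·m²·s⁻²
The terms do not share a single dimension (kg·m²·s⁻² vs kg·m·s⁻²).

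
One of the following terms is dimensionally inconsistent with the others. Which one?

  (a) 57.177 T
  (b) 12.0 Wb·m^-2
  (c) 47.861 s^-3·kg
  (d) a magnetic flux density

(c)

Reduce each to base SI dimensions:
  (a) T = Wb·m⁻² = kg·s⁻²·A⁻¹
  (b) Wb·m⁻² = V·s·m⁻² = kg·s⁻²·A⁻¹
  (c) kg·s⁻³
  (d) [magnetic flux density] = kg·s⁻²·A⁻¹
All reduce to kg·s⁻²·A⁻¹ except (c), which is kg·s⁻³.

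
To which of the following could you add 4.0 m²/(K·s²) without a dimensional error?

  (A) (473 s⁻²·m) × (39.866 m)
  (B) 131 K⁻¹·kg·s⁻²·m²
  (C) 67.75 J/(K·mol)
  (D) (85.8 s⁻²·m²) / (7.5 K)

(D)

Reference: m²·s⁻²·K⁻¹.
Each option:
  (A) [m·s⁻²] · [m] = m²·s⁻²
  (B) kg·m²·s⁻²·K⁻¹
  (C) J·mol⁻¹·K⁻¹ = N·m·mol⁻¹·K⁻¹ = kg·m²·s⁻²·K⁻¹·mol⁻¹
  (D) [m²·s⁻²] / [K] = m²·s⁻²·K⁻¹  ← same
Only (D) matches m²·s⁻²·K⁻¹.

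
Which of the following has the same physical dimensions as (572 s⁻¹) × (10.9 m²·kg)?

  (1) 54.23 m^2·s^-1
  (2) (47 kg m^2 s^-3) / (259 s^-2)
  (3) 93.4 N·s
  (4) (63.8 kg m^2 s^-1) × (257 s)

(2)

Reference: [s⁻¹] · [kg·m²] = kg·m²·s⁻¹.
Each option:
  (1) m²·s⁻¹
  (2) [kg·m²·s⁻³] / [s⁻²] = kg·m²·s⁻¹  ← same
  (3) N·s = kg·m·s⁻²·s = kg·m·s⁻¹
  (4) [kg·m²·s⁻¹] · [s] = kg·m²
Only (2) matches kg·m²·s⁻¹.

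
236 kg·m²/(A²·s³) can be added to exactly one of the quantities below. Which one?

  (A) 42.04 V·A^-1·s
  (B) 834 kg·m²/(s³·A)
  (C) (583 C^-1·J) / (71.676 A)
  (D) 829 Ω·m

Reference: kg·m²·s⁻³·A⁻².
Each option:
  (A) V·s·A⁻¹ = J·C⁻¹·s·A⁻¹ = kg·m²·s⁻²·A⁻²
  (B) kg·m²·s⁻³·A⁻¹
  (C) [kg·m²·s⁻³·A⁻¹] / [A] = kg·m²·s⁻³·A⁻²  ← same
  (D) Ω·m = V·A⁻¹·m = kg·m³·s⁻³·A⁻²
Only (C) matches kg·m²·s⁻³·A⁻².

(C)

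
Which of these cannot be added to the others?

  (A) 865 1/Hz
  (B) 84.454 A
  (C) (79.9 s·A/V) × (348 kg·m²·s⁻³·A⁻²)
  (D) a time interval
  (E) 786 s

In SI base units:
  (A) Hz⁻¹ = (s⁻¹)⁻¹ = s
  (B) A
  (C) [kg⁻¹·m⁻²·s⁴·A²] · [kg·m²·s⁻³·A⁻²] = s
  (D) [time interval] = s
  (E) s
All reduce to s except (B), which is A.

(B)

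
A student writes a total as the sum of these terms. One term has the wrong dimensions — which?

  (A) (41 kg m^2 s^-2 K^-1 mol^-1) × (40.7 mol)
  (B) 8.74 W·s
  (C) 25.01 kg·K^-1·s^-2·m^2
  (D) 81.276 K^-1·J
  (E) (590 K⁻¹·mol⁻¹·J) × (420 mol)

Reduce each to base SI dimensions:
  (A) [kg·m²·s⁻²·K⁻¹·mol⁻¹] · [mol] = kg·m²·s⁻²·K⁻¹
  (B) W·s = J·s⁻¹·s = kg·m²·s⁻²
  (C) kg·m²·s⁻²·K⁻¹
  (D) J·K⁻¹ = N·m·K⁻¹ = kg·m²·s⁻²·K⁻¹
  (E) [kg·m²·s⁻²·K⁻¹·mol⁻¹] · [mol] = kg·m²·s⁻²·K⁻¹
All reduce to kg·m²·s⁻²·K⁻¹ except (B), which is kg·m²·s⁻².

(B)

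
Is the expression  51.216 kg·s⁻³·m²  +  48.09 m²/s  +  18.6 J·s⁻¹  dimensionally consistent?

No

In SI base units:
  51.216 kg·s⁻³·m²:  kg·m²·s⁻³
  48.09 m²/s:  m²·s⁻¹
  18.6 J·s⁻¹:  J·s⁻¹ = N·m·s⁻¹ = kg·m²·s⁻³
The terms do not share a single dimension (kg·m²·s⁻³ vs m²·s⁻¹).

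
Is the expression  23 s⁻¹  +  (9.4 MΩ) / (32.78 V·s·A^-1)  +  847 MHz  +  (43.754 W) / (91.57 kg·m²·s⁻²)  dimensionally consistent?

Dimensions:
  23 s⁻¹:  s⁻¹
  (9.4 MΩ) / (32.78 V·s·A^-1):  [kg·m²·s⁻³·A⁻²] / [kg·m²·s⁻²·A⁻²] = s⁻¹
  847 MHz:  Hz = s⁻¹
  (43.754 W) / (91.57 kg·m²·s⁻²):  [kg·m²·s⁻³] / [kg·m²·s⁻²] = s⁻¹
Every term reduces to s⁻¹.

Yes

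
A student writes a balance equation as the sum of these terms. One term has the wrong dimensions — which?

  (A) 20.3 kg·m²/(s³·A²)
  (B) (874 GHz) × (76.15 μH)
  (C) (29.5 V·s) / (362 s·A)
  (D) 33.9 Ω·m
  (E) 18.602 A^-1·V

Work out the base dimensions of each:
  (A) kg·m²·s⁻³·A⁻²
  (B) [s⁻¹] · [kg·m²·s⁻²·A⁻²] = kg·m²·s⁻³·A⁻²
  (C) [kg·m²·s⁻²·A⁻¹] / [s·A] = kg·m²·s⁻³·A⁻²
  (D) Ω·m = V·A⁻¹·m = kg·m³·s⁻³·A⁻²
  (E) V·A⁻¹ = J·C⁻¹·A⁻¹ = kg·m²·s⁻³·A⁻²
All reduce to kg·m²·s⁻³·A⁻² except (D), which is kg·m³·s⁻³·A⁻².

(D)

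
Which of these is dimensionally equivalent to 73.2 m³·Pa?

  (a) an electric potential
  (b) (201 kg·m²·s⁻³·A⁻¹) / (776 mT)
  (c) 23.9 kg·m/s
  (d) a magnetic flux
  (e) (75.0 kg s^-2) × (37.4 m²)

Reference: Pa·m³ = N·m⁻²·m³ = kg·m²·s⁻².
Each option:
  (a) [electric potential] = kg·m²·s⁻³·A⁻¹
  (b) [kg·m²·s⁻³·A⁻¹] / [kg·s⁻²·A⁻¹] = m²·s⁻¹
  (c) kg·m·s⁻¹
  (d) [magnetic flux] = kg·m²·s⁻²·A⁻¹
  (e) [kg·s⁻²] · [m²] = kg·m²·s⁻²  ← same
Only (e) matches kg·m²·s⁻².

(e)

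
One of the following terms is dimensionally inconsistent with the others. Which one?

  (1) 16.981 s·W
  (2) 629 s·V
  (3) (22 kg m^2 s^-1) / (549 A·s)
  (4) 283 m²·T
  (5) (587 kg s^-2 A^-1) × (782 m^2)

(1)

Expand each in SI base units:
  (1) W·s = J·s⁻¹·s = kg·m²·s⁻²
  (2) V·s = J·C⁻¹·s = kg·m²·s⁻²·A⁻¹
  (3) [kg·m²·s⁻¹] / [s·A] = kg·m²·s⁻²·A⁻¹
  (4) T·m² = Wb·m⁻²·m² = kg·m²·s⁻²·A⁻¹
  (5) [kg·s⁻²·A⁻¹] · [m²] = kg·m²·s⁻²·A⁻¹
All reduce to kg·m²·s⁻²·A⁻¹ except (1), which is kg·m²·s⁻².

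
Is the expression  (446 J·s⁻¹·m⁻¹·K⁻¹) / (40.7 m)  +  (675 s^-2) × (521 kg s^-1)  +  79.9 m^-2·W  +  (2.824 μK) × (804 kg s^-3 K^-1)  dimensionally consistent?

Dimensions:
  (446 J·s⁻¹·m⁻¹·K⁻¹) / (40.7 m):  [kg·m·s⁻³·K⁻¹] / [m] = kg·s⁻³·K⁻¹
  (675 s^-2) × (521 kg s^-1):  [s⁻²] · [kg·s⁻¹] = kg·s⁻³
  79.9 m^-2·W:  W·m⁻² = J·s⁻¹·m⁻² = kg·s⁻³
  (2.824 μK) × (804 kg s^-3 K^-1):  [K] · [kg·s⁻³·K⁻¹] = kg·s⁻³
The terms do not share a single dimension (kg·s⁻³ vs kg·s⁻³·K⁻¹).

No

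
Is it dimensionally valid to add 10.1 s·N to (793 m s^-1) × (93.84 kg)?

Yes

Expand each in SI base units:
  10.1 s·N:  N·s = kg·m·s⁻²·s = kg·m·s⁻¹
  (793 m s^-1) × (93.84 kg):  [m·s⁻¹] · [kg] = kg·m·s⁻¹
Both are kg·m·s⁻¹, so they have the same dimensions and can be added.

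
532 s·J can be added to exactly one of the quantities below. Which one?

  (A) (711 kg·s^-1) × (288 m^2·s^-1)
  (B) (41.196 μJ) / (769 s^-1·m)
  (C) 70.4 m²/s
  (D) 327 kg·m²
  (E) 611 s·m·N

Reference: J·s = N·m·s = kg·m²·s⁻¹.
Each option:
  (A) [kg·s⁻¹] · [m²·s⁻¹] = kg·m²·s⁻²
  (B) [kg·m²·s⁻²] / [m·s⁻¹] = kg·m·s⁻¹
  (C) m²·s⁻¹
  (D) kg·m²
  (E) N·m·s = kg·m·s⁻²·m·s = kg·m²·s⁻¹  ← same
Only (E) matches kg·m²·s⁻¹.

(E)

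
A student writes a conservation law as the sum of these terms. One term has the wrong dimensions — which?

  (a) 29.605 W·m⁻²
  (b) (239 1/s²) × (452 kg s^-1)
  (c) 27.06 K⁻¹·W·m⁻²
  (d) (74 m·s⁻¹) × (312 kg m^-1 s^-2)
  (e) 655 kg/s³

Reduce each to base SI dimensions:
  (a) W·m⁻² = J·s⁻¹·m⁻² = kg·s⁻³
  (b) [s⁻²] · [kg·s⁻¹] = kg·s⁻³
  (c) W·m⁻²·K⁻¹ = J·s⁻¹·m⁻²·K⁻¹ = kg·s⁻³·K⁻¹
  (d) [m·s⁻¹] · [kg·m⁻¹·s⁻²] = kg·s⁻³
  (e) kg·s⁻³
All reduce to kg·s⁻³ except (c), which is kg·s⁻³·K⁻¹.

(c)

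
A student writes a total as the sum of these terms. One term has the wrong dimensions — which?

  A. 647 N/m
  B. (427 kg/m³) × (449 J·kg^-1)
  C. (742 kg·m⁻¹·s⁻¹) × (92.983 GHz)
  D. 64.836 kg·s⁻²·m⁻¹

A.

Dimensions:
  A. N·m⁻¹ = kg·m·s⁻²·m⁻¹ = kg·s⁻²
  B. [kg·m⁻³] · [m²·s⁻²] = kg·m⁻¹·s⁻²
  C. [kg·m⁻¹·s⁻¹] · [s⁻¹] = kg·m⁻¹·s⁻²
  D. kg·m⁻¹·s⁻²
All reduce to kg·m⁻¹·s⁻² except A., which is kg·s⁻².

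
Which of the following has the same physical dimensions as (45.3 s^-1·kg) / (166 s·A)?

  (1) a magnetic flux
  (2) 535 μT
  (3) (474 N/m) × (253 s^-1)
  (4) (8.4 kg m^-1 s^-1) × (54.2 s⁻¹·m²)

Reference: [kg·s⁻¹] / [s·A] = kg·s⁻²·A⁻¹.
Each option:
  (1) [magnetic flux] = kg·m²·s⁻²·A⁻¹
  (2) T = Wb·m⁻² = kg·s⁻²·A⁻¹  ← same
  (3) [kg·s⁻²] · [s⁻¹] = kg·s⁻³
  (4) [kg·m⁻¹·s⁻¹] · [m²·s⁻¹] = kg·m·s⁻²
Only (2) matches kg·s⁻²·A⁻¹.

(2)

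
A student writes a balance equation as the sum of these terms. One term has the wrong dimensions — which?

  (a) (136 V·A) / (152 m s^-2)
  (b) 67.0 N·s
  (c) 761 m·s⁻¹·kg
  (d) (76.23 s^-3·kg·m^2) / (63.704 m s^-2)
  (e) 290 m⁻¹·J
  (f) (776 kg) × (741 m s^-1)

Reduce each to base SI dimensions:
  (a) [kg·m²·s⁻³] / [m·s⁻²] = kg·m·s⁻¹
  (b) N·s = kg·m·s⁻²·s = kg·m·s⁻¹
  (c) kg·m·s⁻¹
  (d) [kg·m²·s⁻³] / [m·s⁻²] = kg·m·s⁻¹
  (e) J·m⁻¹ = N·m·m⁻¹ = kg·m·s⁻²
  (f) [kg] · [m·s⁻¹] = kg·m·s⁻¹
All reduce to kg·m·s⁻¹ except (e), which is kg·m·s⁻².

(e)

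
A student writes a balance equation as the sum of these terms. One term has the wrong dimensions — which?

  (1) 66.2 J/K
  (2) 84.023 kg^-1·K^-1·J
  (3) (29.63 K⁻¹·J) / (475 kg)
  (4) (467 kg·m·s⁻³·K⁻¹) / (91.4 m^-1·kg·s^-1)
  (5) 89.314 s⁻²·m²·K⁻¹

(1)

Reduce each to base SI dimensions:
  (1) J·K⁻¹ = N·m·K⁻¹ = kg·m²·s⁻²·K⁻¹
  (2) J·kg⁻¹·K⁻¹ = N·m·kg⁻¹·K⁻¹ = m²·s⁻²·K⁻¹
  (3) [kg·m²·s⁻²·K⁻¹] / [kg] = m²·s⁻²·K⁻¹
  (4) [kg·m·s⁻³·K⁻¹] / [kg·m⁻¹·s⁻¹] = m²·s⁻²·K⁻¹
  (5) m²·s⁻²·K⁻¹
All reduce to m²·s⁻²·K⁻¹ except (1), which is kg·m²·s⁻²·K⁻¹.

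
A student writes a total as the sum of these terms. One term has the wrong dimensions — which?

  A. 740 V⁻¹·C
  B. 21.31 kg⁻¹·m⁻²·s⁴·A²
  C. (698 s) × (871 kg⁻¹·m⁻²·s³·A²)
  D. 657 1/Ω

Reduce each to base SI dimensions:
  A. C·V⁻¹ = s·A·(J·C⁻¹)⁻¹ = kg⁻¹·m⁻²·s⁴·A²
  B. kg⁻¹·m⁻²·s⁴·A²
  C. [s] · [kg⁻¹·m⁻²·s³·A²] = kg⁻¹·m⁻²·s⁴·A²
  D. Ω⁻¹ = (V·A⁻¹)⁻¹ = kg⁻¹·m⁻²·s³·A²
All reduce to kg⁻¹·m⁻²·s⁴·A² except D., which is kg⁻¹·m⁻²·s³·A².

D.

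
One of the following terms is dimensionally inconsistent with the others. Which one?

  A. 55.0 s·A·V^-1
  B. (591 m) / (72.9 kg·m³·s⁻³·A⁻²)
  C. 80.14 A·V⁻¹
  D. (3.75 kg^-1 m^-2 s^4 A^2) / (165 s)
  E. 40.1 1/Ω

In SI base units:
  A. A·s·V⁻¹ = A·s·(J·C⁻¹)⁻¹ = kg⁻¹·m⁻²·s⁴·A²
  B. [m] / [kg·m³·s⁻³·A⁻²] = kg⁻¹·m⁻²·s³·A²
  C. A·V⁻¹ = A·(J·C⁻¹)⁻¹ = kg⁻¹·m⁻²·s³·A²
  D. [kg⁻¹·m⁻²·s⁴·A²] / [s] = kg⁻¹·m⁻²·s³·A²
  E. Ω⁻¹ = (V·A⁻¹)⁻¹ = kg⁻¹·m⁻²·s³·A²
All reduce to kg⁻¹·m⁻²·s³·A² except A., which is kg⁻¹·m⁻²·s⁴·A².

A.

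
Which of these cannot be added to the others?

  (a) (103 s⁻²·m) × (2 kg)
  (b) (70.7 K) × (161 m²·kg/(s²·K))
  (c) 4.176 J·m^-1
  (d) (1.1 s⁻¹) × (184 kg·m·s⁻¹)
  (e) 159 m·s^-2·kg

(b)

In SI base units:
  (a) [m·s⁻²] · [kg] = kg·m·s⁻²
  (b) [K] · [kg·m²·s⁻²·K⁻¹] = kg·m²·s⁻²
  (c) J·m⁻¹ = N·m·m⁻¹ = kg·m·s⁻²
  (d) [s⁻¹] · [kg·m·s⁻¹] = kg·m·s⁻²
  (e) kg·m·s⁻²
All reduce to kg·m·s⁻² except (b), which is kg·m²·s⁻².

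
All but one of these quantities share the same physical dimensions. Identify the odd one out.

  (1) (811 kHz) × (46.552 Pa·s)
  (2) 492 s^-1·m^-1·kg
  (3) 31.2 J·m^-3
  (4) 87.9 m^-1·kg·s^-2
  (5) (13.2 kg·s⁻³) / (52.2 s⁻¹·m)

(2)

Reduce each to base SI dimensions:
  (1) [s⁻¹] · [kg·m⁻¹·s⁻¹] = kg·m⁻¹·s⁻²
  (2) kg·m⁻¹·s⁻¹
  (3) J·m⁻³ = N·m·m⁻³ = kg·m⁻¹·s⁻²
  (4) kg·m⁻¹·s⁻²
  (5) [kg·s⁻³] / [m·s⁻¹] = kg·m⁻¹·s⁻²
All reduce to kg·m⁻¹·s⁻² except (2), which is kg·m⁻¹·s⁻¹.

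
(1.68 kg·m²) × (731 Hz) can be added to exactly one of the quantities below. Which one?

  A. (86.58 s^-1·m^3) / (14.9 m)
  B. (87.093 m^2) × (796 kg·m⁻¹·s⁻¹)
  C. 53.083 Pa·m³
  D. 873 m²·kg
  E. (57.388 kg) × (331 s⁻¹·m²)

Reference: [kg·m²] · [s⁻¹] = kg·m²·s⁻¹.
Each option:
  A. [m³·s⁻¹] / [m] = m²·s⁻¹
  B. [m²] · [kg·m⁻¹·s⁻¹] = kg·m·s⁻¹
  C. Pa·m³ = N·m⁻²·m³ = kg·m²·s⁻²
  D. kg·m²
  E. [kg] · [m²·s⁻¹] = kg·m²·s⁻¹  ← same
Only E. matches kg·m²·s⁻¹.

E.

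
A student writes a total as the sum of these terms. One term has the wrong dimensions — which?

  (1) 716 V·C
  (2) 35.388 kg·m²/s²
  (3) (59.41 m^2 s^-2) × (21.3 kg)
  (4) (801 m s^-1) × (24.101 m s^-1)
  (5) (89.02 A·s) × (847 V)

(4)

Reduce each to base SI dimensions:
  (1) C·V = s·A·J·C⁻¹ = kg·m²·s⁻²
  (2) kg·m²·s⁻²
  (3) [m²·s⁻²] · [kg] = kg·m²·s⁻²
  (4) [m·s⁻¹] · [m·s⁻¹] = m²·s⁻²
  (5) [s·A] · [kg·m²·s⁻³·A⁻¹] = kg·m²·s⁻²
All reduce to kg·m²·s⁻² except (4), which is m²·s⁻².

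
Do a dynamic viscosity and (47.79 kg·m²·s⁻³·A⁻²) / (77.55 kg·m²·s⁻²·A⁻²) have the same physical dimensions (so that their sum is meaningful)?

No

Reduce each to base SI dimensions:
  a dynamic viscosity:  [dynamic viscosity] = kg·m⁻¹·s⁻¹
  (47.79 kg·m²·s⁻³·A⁻²) / (77.55 kg·m²·s⁻²·A⁻²):  [kg·m²·s⁻³·A⁻²] / [kg·m²·s⁻²·A⁻²] = s⁻¹
kg·m⁻¹·s⁻¹ ≠ s⁻¹, so they cannot be added.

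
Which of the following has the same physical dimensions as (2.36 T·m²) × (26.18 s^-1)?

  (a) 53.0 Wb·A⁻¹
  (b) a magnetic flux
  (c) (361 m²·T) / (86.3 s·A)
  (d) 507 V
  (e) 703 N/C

(d)

Reference: [kg·m²·s⁻²·A⁻¹] · [s⁻¹] = kg·m²·s⁻³·A⁻¹.
Each option:
  (a) Wb·A⁻¹ = V·s·A⁻¹ = kg·m²·s⁻²·A⁻²
  (b) [magnetic flux] = kg·m²·s⁻²·A⁻¹
  (c) [kg·m²·s⁻²·A⁻¹] / [s·A] = kg·m²·s⁻³·A⁻²
  (d) V = J·C⁻¹ = kg·m²·s⁻³·A⁻¹  ← same
  (e) N·C⁻¹ = kg·m·s⁻²·(s·A)⁻¹ = kg·m·s⁻³·A⁻¹
Only (d) matches kg·m²·s⁻³·A⁻¹.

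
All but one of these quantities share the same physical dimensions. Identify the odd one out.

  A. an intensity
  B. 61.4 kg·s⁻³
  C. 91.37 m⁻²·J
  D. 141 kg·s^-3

C.

In SI base units:
  A. [intensity] = kg·s⁻³
  B. kg·s⁻³
  C. J·m⁻² = N·m·m⁻² = kg·s⁻²
  D. kg·s⁻³
All reduce to kg·s⁻³ except C., which is kg·s⁻².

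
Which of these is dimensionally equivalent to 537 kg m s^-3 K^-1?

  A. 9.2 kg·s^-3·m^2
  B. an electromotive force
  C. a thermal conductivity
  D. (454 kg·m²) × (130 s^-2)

Reference: kg·m·s⁻³·K⁻¹.
Each option:
  A. kg·m²·s⁻³
  B. [electromotive force] = kg·m²·s⁻³·A⁻¹
  C. [thermal conductivity] = kg·m·s⁻³·K⁻¹  ← same
  D. [kg·m²] · [s⁻²] = kg·m²·s⁻²
Only C. matches kg·m·s⁻³·K⁻¹.

C.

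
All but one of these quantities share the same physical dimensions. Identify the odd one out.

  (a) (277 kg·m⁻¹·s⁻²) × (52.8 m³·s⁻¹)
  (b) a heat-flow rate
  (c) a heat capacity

(c)

Reduce each to base SI dimensions:
  (a) [kg·m⁻¹·s⁻²] · [m³·s⁻¹] = kg·m²·s⁻³
  (b) [heat-flow rate] = kg·m²·s⁻³
  (c) [heat capacity] = kg·m²·s⁻²·K⁻¹
All reduce to kg·m²·s⁻³ except (c), which is kg·m²·s⁻²·K⁻¹.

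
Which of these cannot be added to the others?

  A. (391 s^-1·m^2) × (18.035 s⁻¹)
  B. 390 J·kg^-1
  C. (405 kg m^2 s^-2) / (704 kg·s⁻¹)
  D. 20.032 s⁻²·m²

C.

Reduce each to base SI dimensions:
  A. [m²·s⁻¹] · [s⁻¹] = m²·s⁻²
  B. J·kg⁻¹ = N·m·kg⁻¹ = m²·s⁻²
  C. [kg·m²·s⁻²] / [kg·s⁻¹] = m²·s⁻¹
  D. m²·s⁻²
All reduce to m²·s⁻² except C., which is m²·s⁻¹.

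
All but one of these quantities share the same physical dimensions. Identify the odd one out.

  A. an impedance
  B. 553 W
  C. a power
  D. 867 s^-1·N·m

In SI base units:
  A. [impedance] = kg·m²·s⁻³·A⁻²
  B. W = J·s⁻¹ = kg·m²·s⁻³
  C. [power] = kg·m²·s⁻³
  D. N·m·s⁻¹ = kg·m·s⁻²·m·s⁻¹ = kg·m²·s⁻³
All reduce to kg·m²·s⁻³ except A., which is kg·m²·s⁻³·A⁻².

A.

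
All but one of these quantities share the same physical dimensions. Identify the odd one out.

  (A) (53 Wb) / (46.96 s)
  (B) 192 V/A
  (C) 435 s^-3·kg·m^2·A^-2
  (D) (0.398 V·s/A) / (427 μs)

Expand each in SI base units:
  (A) [kg·m²·s⁻²·A⁻¹] / [s] = kg·m²·s⁻³·A⁻¹
  (B) V·A⁻¹ = J·C⁻¹·A⁻¹ = kg·m²·s⁻³·A⁻²
  (C) kg·m²·s⁻³·A⁻²
  (D) [kg·m²·s⁻²·A⁻²] / [s] = kg·m²·s⁻³·A⁻²
All reduce to kg·m²·s⁻³·A⁻² except (A), which is kg·m²·s⁻³·A⁻¹.

(A)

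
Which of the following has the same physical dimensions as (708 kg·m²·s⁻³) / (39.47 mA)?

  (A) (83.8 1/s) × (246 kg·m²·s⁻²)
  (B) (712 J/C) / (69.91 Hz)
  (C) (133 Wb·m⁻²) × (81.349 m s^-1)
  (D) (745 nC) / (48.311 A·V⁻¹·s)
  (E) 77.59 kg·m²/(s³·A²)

Reference: [kg·m²·s⁻³] / [A] = kg·m²·s⁻³·A⁻¹.
Each option:
  (A) [s⁻¹] · [kg·m²·s⁻²] = kg·m²·s⁻³
  (B) [kg·m²·s⁻³·A⁻¹] / [s⁻¹] = kg·m²·s⁻²·A⁻¹
  (C) [kg·s⁻²·A⁻¹] · [m·s⁻¹] = kg·m·s⁻³·A⁻¹
  (D) [s·A] / [kg⁻¹·m⁻²·s⁴·A²] = kg·m²·s⁻³·A⁻¹  ← same
  (E) kg·m²·s⁻³·A⁻²
Only (D) matches kg·m²·s⁻³·A⁻¹.

(D)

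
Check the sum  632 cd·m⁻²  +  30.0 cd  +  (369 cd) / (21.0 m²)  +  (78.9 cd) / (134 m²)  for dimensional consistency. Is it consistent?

Work out the base dimensions of each:
  632 cd·m⁻²:  cd·m⁻² = m⁻²·cd
  30.0 cd:  cd
  (369 cd) / (21.0 m²):  [cd] / [m²] = m⁻²·cd
  (78.9 cd) / (134 m²):  [cd] / [m²] = m⁻²·cd
The terms do not share a single dimension (cd vs m⁻²·cd).

No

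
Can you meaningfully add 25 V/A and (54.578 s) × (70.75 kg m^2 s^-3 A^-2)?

In SI base units:
  25 V/A:  V·A⁻¹ = J·C⁻¹·A⁻¹ = kg·m²·s⁻³·A⁻²
  (54.578 s) × (70.75 kg m^2 s^-3 A^-2):  [s] · [kg·m²·s⁻³·A⁻²] = kg·m²·s⁻²·A⁻²
kg·m²·s⁻³·A⁻² ≠ kg·m²·s⁻²·A⁻², so they cannot be added.

No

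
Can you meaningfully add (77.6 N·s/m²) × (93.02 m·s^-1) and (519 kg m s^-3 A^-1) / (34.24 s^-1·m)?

Reduce each to base SI dimensions:
  (77.6 N·s/m²) × (93.02 m·s^-1):  [kg·m⁻¹·s⁻¹] · [m·s⁻¹] = kg·s⁻²
  (519 kg m s^-3 A^-1) / (34.24 s^-1·m):  [kg·m·s⁻³·A⁻¹] / [m·s⁻¹] = kg·s⁻²·A⁻¹
kg·s⁻² ≠ kg·s⁻²·A⁻¹, so they cannot be added.

No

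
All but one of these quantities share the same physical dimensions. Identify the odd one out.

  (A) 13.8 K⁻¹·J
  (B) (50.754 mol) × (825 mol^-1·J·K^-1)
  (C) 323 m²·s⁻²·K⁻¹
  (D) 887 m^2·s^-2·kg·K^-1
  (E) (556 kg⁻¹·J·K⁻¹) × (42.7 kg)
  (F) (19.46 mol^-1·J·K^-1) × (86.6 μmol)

(C)

Work out the base dimensions of each:
  (A) J·K⁻¹ = N·m·K⁻¹ = kg·m²·s⁻²·K⁻¹
  (B) [mol] · [kg·m²·s⁻²·K⁻¹·mol⁻¹] = kg·m²·s⁻²·K⁻¹
  (C) m²·s⁻²·K⁻¹
  (D) kg·m²·s⁻²·K⁻¹
  (E) [m²·s⁻²·K⁻¹] · [kg] = kg·m²·s⁻²·K⁻¹
  (F) [kg·m²·s⁻²·K⁻¹·mol⁻¹] · [mol] = kg·m²·s⁻²·K⁻¹
All reduce to kg·m²·s⁻²·K⁻¹ except (C), which is m²·s⁻²·K⁻¹.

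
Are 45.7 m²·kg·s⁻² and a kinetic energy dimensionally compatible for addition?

Yes

Reduce each to base SI dimensions:
  45.7 m²·kg·s⁻²:  kg·m²·s⁻²
  a kinetic energy:  [kinetic energy] = kg·m²·s⁻²
Both are kg·m²·s⁻², so they have the same dimensions and can be added.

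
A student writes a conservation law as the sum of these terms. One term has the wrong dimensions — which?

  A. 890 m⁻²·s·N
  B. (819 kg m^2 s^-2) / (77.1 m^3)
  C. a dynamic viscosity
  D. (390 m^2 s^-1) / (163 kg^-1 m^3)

B.

Work out the base dimensions of each:
  A. N·s·m⁻² = kg·m·s⁻²·s·m⁻² = kg·m⁻¹·s⁻¹
  B. [kg·m²·s⁻²] / [m³] = kg·m⁻¹·s⁻²
  C. [dynamic viscosity] = kg·m⁻¹·s⁻¹
  D. [m²·s⁻¹] / [kg⁻¹·m³] = kg·m⁻¹·s⁻¹
All reduce to kg·m⁻¹·s⁻¹ except B., which is kg·m⁻¹·s⁻².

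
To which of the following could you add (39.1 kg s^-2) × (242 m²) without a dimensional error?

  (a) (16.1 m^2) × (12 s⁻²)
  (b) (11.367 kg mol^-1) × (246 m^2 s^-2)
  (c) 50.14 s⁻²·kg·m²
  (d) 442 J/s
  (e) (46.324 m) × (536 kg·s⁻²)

Reference: [kg·s⁻²] · [m²] = kg·m²·s⁻².
Each option:
  (a) [m²] · [s⁻²] = m²·s⁻²
  (b) [kg·mol⁻¹] · [m²·s⁻²] = kg·m²·s⁻²·mol⁻¹
  (c) kg·m²·s⁻²  ← same
  (d) J·s⁻¹ = N·m·s⁻¹ = kg·m²·s⁻³
  (e) [m] · [kg·s⁻²] = kg·m·s⁻²
Only (c) matches kg·m²·s⁻².

(c)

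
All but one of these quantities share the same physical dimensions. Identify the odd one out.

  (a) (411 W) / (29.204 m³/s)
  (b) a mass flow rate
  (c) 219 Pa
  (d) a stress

(b)

Expand each in SI base units:
  (a) [kg·m²·s⁻³] / [m³·s⁻¹] = kg·m⁻¹·s⁻²
  (b) [mass flow rate] = kg·s⁻¹
  (c) Pa = N·m⁻² = kg·m⁻¹·s⁻²
  (d) [stress] = kg·m⁻¹·s⁻²
All reduce to kg·m⁻¹·s⁻² except (b), which is kg·s⁻¹.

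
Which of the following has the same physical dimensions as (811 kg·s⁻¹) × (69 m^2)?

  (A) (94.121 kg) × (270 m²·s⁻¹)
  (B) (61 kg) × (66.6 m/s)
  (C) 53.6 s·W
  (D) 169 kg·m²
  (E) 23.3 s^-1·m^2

Reference: [kg·s⁻¹] · [m²] = kg·m²·s⁻¹.
Each option:
  (A) [kg] · [m²·s⁻¹] = kg·m²·s⁻¹  ← same
  (B) [kg] · [m·s⁻¹] = kg·m·s⁻¹
  (C) W·s = J·s⁻¹·s = kg·m²·s⁻²
  (D) kg·m²
  (E) m²·s⁻¹
Only (A) matches kg·m²·s⁻¹.

(A)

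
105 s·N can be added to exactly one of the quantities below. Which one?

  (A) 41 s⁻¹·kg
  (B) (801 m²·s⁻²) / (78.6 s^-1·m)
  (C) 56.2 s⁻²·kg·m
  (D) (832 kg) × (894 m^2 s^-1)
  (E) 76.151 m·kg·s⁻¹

(E)

Reference: N·s = kg·m·s⁻²·s = kg·m·s⁻¹.
Each option:
  (A) kg·s⁻¹
  (B) [m²·s⁻²] / [m·s⁻¹] = m·s⁻¹
  (C) kg·m·s⁻²
  (D) [kg] · [m²·s⁻¹] = kg·m²·s⁻¹
  (E) kg·m·s⁻¹  ← same
Only (E) matches kg·m·s⁻¹.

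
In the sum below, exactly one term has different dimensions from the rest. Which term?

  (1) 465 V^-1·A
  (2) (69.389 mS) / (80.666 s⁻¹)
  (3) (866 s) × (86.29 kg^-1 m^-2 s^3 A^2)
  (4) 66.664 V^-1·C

(1)

Reduce each to base SI dimensions:
  (1) A·V⁻¹ = A·(J·C⁻¹)⁻¹ = kg⁻¹·m⁻²·s³·A²
  (2) [kg⁻¹·m⁻²·s³·A²] / [s⁻¹] = kg⁻¹·m⁻²·s⁴·A²
  (3) [s] · [kg⁻¹·m⁻²·s³·A²] = kg⁻¹·m⁻²·s⁴·A²
  (4) C·V⁻¹ = s·A·(J·C⁻¹)⁻¹ = kg⁻¹·m⁻²·s⁴·A²
All reduce to kg⁻¹·m⁻²·s⁴·A² except (1), which is kg⁻¹·m⁻²·s³·A².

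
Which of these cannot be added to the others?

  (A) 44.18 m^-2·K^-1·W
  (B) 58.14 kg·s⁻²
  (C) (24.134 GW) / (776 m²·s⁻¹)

(A)

Expand each in SI base units:
  (A) W·m⁻²·K⁻¹ = J·s⁻¹·m⁻²·K⁻¹ = kg·s⁻³·K⁻¹
  (B) kg·s⁻²
  (C) [kg·m²·s⁻³] / [m²·s⁻¹] = kg·s⁻²
All reduce to kg·s⁻² except (A), which is kg·s⁻³·K⁻¹.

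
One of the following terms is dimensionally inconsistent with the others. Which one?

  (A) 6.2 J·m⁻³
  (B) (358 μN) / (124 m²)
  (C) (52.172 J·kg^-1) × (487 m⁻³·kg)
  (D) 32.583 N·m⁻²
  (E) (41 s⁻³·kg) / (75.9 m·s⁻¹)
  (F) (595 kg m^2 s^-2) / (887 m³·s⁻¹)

(F)

Expand each in SI base units:
  (A) J·m⁻³ = N·m·m⁻³ = kg·m⁻¹·s⁻²
  (B) [kg·m·s⁻²] / [m²] = kg·m⁻¹·s⁻²
  (C) [m²·s⁻²] · [kg·m⁻³] = kg·m⁻¹·s⁻²
  (D) N·m⁻² = kg·m·s⁻²·m⁻² = kg·m⁻¹·s⁻²
  (E) [kg·s⁻³] / [m·s⁻¹] = kg·m⁻¹·s⁻²
  (F) [kg·m²·s⁻²] / [m³·s⁻¹] = kg·m⁻¹·s⁻¹
All reduce to kg·m⁻¹·s⁻² except (F), which is kg·m⁻¹·s⁻¹.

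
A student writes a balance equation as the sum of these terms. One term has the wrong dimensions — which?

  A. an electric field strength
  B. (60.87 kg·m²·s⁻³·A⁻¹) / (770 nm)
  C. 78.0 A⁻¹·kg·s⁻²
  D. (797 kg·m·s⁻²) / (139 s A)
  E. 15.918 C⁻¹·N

In SI base units:
  A. [electric field strength] = kg·m·s⁻³·A⁻¹
  B. [kg·m²·s⁻³·A⁻¹] / [m] = kg·m·s⁻³·A⁻¹
  C. kg·s⁻²·A⁻¹
  D. [kg·m·s⁻²] / [s·A] = kg·m·s⁻³·A⁻¹
  E. N·C⁻¹ = kg·m·s⁻²·(s·A)⁻¹ = kg·m·s⁻³·A⁻¹
All reduce to kg·m·s⁻³·A⁻¹ except C., which is kg·s⁻²·A⁻¹.

C.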